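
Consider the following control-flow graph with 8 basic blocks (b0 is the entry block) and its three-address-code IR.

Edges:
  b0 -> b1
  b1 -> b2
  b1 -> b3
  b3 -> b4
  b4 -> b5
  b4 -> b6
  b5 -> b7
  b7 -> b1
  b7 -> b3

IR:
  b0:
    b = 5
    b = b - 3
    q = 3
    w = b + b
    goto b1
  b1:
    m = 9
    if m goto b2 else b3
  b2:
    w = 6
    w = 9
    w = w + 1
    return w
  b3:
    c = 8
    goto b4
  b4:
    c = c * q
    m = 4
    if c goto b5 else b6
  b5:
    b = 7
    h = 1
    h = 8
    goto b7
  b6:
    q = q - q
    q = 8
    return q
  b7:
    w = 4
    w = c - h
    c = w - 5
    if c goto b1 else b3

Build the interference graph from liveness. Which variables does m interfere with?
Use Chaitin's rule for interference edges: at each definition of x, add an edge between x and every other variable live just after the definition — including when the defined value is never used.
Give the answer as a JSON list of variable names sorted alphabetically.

Answer: ["c", "q"]

Analysis:
Block summaries:
  b0 def {b,q,w} use ∅
  b1 def {m} use ∅
  b2 def {w} use ∅
  b3 def {c} use ∅
  b4 def {c,m} use {c,q}
  b5 def {b,h} use ∅
  b6 def {q} use {q}
  b7 def {c,w} use {c,h}

Live sets:
  b0 li=∅ lo={q}
  b1 li={q} lo={q}
  b2 li=∅ lo=∅
  b3 li={q} lo={c,q}
  b4 li={c,q} lo={c,q}
  b5 li={c,q} lo={c,h,q}
  b6 li={q} lo=∅
  b7 li={c,h,q} lo={q}

Conflict graph:
  b — {c,q}
  c — {b,h,m,q,w}
  h — {c,q,w}
  m — {c,q}
  q — {b,c,h,m,w}
  w — {c,h,q}

N(m) = ["c", "q"]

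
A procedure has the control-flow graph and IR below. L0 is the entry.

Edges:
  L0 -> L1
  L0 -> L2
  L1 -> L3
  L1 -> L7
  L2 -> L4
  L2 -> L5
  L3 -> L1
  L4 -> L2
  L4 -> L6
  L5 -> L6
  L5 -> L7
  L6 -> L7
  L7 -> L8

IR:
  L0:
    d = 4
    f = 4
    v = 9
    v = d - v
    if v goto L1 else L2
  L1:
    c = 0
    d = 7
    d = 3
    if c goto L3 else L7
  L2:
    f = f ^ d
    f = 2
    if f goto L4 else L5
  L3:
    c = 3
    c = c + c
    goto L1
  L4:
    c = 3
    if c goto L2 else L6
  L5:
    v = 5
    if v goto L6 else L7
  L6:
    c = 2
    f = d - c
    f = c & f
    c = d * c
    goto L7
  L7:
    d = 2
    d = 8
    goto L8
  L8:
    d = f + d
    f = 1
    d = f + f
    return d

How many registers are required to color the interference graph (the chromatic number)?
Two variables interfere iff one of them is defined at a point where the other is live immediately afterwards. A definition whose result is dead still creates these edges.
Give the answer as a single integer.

Answer: 3

Derivation:
Per-block:
  L0: {d,f,v} / ∅
  L1: {c,d} / ∅
  L2: {f} / {d,f}
  L3: {c} / ∅
  L4: {c} / ∅
  L5: {v} / ∅
  L6: {c,f} / {d}
  L7: {d} / ∅
  L8: {d,f} / {d,f}

Liveness:
  L0: in=∅ out={d,f}
  L1: in={f} out={f}
  L2: in={d,f} out={d,f}
  L3: in={f} out={f}
  L4: in={d,f} out={d,f}
  L5: in={d,f} out={d,f}
  L6: in={d} out={f}
  L7: in={f} out={d,f}
  L8: in={d,f} out=∅

Interference:
  c↔{d,f}
  d↔{c,f,v}
  f↔{c,d,v}
  v↔{d,f}

Registers:
  lower bound: {c,d,f} mutually conflict ⇒ χ ≥ 3
  assign c→R2 d→R0 f→R1 v→R2 — no edge inside a register ⇒ χ ≤ 3
  χ = 3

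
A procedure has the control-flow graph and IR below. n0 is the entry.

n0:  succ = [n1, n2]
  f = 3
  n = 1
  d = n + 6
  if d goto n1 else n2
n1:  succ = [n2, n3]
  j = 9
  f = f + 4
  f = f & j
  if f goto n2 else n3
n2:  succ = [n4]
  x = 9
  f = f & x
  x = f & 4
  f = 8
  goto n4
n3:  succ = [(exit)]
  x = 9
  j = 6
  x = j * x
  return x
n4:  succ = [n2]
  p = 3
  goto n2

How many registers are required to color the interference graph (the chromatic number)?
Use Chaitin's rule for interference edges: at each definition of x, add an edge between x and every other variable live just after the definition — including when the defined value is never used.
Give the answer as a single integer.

Block summaries:
  n0: {d,f,n} / ∅
  n1: {f,j} / {f}
  n2: {f,x} / {f}
  n3: {j,x} / ∅
  n4: {p} / ∅

Live sets:
  live n0: ∅→{f}
  live n1: {f}→{f}
  live n2: {f}→{f}
  live n3: ∅→∅
  live n4: {f}→{f}

Interference:
  d — {f}
  f — {d,j,n,p,x}
  j — {f,x}
  n — {f}
  p — {f}
  x — {f,j}

Registers:
  {f,j,x} pairwise interfere (3-clique) ⇒ χ ≥ 3
  3-colouring: c0={f}  c1={d,j,n,p}  c2={x}
  χ = 3

Answer: 3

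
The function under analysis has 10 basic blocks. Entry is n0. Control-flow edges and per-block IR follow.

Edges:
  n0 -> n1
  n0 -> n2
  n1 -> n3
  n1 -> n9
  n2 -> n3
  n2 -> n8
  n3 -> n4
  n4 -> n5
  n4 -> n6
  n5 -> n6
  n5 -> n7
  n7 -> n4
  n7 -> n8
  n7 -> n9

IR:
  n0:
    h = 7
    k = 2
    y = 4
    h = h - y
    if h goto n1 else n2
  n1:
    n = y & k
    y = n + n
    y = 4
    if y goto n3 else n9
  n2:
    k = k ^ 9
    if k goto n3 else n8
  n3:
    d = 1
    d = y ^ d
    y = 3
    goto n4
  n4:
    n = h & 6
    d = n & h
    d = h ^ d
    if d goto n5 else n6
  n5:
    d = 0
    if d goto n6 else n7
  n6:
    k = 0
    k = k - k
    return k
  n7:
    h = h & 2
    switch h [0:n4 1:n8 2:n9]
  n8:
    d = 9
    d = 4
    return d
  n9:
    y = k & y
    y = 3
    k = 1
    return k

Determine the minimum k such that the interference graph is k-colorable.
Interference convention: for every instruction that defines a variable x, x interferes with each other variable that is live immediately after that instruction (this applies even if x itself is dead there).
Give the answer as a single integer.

Block summaries:
  n0: def={h,k,y} ue=∅
  n1: def={n,y} ue={k,y}
  n2: def={k} ue={k}
  n3: def={d,y} ue={y}
  n4: def={d,n} ue={h}
  n5: def={d} ue=∅
  n6: def={k} ue=∅
  n7: def={h} ue={h}
  n8: def={d} ue=∅
  n9: def={k,y} ue={k,y}

Live sets:
  live n0: ∅→{h,k,y}
  live n1: {h,k,y}→{h,k,y}
  live n2: {h,k,y}→{h,k,y}
  live n3: {h,k,y}→{h,k,y}
  live n4: {h,k,y}→{h,k,y}
  live n5: {h,k,y}→{h,k,y}
  live n6: ∅→∅
  live n7: {h,k,y}→{h,k,y}
  live n8: ∅→∅
  live n9: {k,y}→∅

Conflict graph:
  d↔{h,k,y}
  h↔{d,k,n,y}
  k↔{d,h,n,y}
  n↔{h,k,y}
  y↔{d,h,k,n}

Colouring:
  lower bound: {d,h,k,y} mutually conflict ⇒ χ ≥ 4
  assign d→r3 h→r0 k→r1 n→r3 y→r2 — no edge inside a register ⇒ χ ≤ 4
  χ = 4

Answer: 4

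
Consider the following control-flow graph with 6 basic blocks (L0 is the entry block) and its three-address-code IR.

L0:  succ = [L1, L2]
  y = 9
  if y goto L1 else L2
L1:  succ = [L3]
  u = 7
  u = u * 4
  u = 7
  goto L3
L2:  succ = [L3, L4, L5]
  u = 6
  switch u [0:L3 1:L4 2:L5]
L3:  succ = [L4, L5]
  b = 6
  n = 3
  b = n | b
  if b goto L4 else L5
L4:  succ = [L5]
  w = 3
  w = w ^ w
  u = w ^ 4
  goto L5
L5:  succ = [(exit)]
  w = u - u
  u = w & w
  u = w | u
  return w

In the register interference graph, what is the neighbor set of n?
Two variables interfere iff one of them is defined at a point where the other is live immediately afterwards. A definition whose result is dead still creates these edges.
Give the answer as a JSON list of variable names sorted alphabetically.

Answer: ["b", "u"]

Working:
def/use:
  L0 def {y} use ∅
  L1 def {u} use ∅
  L2 def {u} use ∅
  L3 def {b,n} use ∅
  L4 def {u,w} use ∅
  L5 def {u,w} use {u}

Live sets:
  live L0: ∅→∅
  live L1: ∅→{u}
  live L2: ∅→{u}
  live L3: {u}→{u}
  live L4: ∅→{u}
  live L5: {u}→∅

Conflict graph:
  b: {n,u}
  n: {b,u}
  u: {b,n,w}
  w: {u}
  y: ∅

N(n) = ["b", "u"]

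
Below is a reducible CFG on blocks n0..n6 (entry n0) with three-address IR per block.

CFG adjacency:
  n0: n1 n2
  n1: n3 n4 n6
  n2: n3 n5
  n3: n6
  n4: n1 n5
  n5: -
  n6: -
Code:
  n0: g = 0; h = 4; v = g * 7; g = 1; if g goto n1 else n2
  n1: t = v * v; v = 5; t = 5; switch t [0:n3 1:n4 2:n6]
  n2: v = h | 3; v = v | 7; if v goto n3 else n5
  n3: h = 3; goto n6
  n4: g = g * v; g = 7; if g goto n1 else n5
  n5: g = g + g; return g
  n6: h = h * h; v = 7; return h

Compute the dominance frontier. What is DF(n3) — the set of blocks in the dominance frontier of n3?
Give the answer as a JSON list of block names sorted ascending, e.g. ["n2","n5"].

Answer: ["n6"]

Working:
idom tree: n1←n0 n2←n0 n3←n0 n4←n1 n5←n0 n6←n0
Dom∩ at merges:
  n1: preds {n0,n4}: {n0} ∩ {n0,n1,n4} = {n0}; idom=n0
  n3: preds {n1,n2}: {n0,n1} ∩ {n0,n2} = {n0}; idom=n0
  n5: preds {n2,n4}: {n0,n2} ∩ {n0,n1,n4} = {n0}; idom=n0
  n6: preds {n1,n3}: {n0,n1} ∩ {n0,n3} = {n0}; idom=n0

DF derivation:
  join n1 pred n0: · stop@n0
  join n1 pred n4: n4→n1 stop@n0
  join n3 pred n1: n1 stop@n0
  join n3 pred n2: n2 stop@n0
  join n5 pred n2: n2 stop@n0
  join n5 pred n4: n4→n1 stop@n0
  join n6 pred n1: n1 stop@n0
  join n6 pred n3: n3 stop@n0
  n0: DF=∅
  n1: DF={n1,n3,n5,n6}
  n2: DF={n3,n5}
  n3: DF={n6}
  n4: DF={n1,n5}
  n5: DF=∅
  n6: DF=∅

DF(n3) = ["n6"]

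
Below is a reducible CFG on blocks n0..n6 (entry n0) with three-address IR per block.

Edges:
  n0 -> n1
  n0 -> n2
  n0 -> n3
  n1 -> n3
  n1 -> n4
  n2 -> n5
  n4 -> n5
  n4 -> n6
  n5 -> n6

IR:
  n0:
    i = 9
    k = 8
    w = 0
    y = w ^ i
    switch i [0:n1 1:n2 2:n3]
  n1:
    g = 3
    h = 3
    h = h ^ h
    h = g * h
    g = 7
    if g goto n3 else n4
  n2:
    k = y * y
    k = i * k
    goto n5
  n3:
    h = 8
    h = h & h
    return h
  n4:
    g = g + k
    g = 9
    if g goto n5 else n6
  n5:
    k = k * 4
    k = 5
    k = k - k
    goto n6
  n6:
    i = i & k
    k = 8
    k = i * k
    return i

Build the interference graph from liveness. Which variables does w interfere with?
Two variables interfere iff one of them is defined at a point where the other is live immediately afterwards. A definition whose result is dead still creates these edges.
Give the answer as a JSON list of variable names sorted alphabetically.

Answer: ["i", "k"]

Analysis:
def/use:
  n0 def {i,k,w,y} use ∅
  n1 def {g,h} use ∅
  n2 def {k} use {i,y}
  n3 def {h} use ∅
  n4 def {g} use {g,k}
  n5 def {k} use {k}
  n6 def {i,k} use {i,k}

Backward fixpoint:
  n0 li=∅ lo={i,k,y}
  n1 li={i,k} lo={g,i,k}
  n2 li={i,y} lo={i,k}
  n3 li=∅ lo=∅
  n4 li={g,i,k} lo={i,k}
  n5 li={i,k} lo={i,k}
  n6 li={i,k} lo=∅

Conflict graph:
  g: {h,i,k}
  h: {g,i,k}
  i: {g,h,k,w,y}
  k: {g,h,i,w,y}
  w: {i,k}
  y: {i,k}

N(w) = ["i", "k"]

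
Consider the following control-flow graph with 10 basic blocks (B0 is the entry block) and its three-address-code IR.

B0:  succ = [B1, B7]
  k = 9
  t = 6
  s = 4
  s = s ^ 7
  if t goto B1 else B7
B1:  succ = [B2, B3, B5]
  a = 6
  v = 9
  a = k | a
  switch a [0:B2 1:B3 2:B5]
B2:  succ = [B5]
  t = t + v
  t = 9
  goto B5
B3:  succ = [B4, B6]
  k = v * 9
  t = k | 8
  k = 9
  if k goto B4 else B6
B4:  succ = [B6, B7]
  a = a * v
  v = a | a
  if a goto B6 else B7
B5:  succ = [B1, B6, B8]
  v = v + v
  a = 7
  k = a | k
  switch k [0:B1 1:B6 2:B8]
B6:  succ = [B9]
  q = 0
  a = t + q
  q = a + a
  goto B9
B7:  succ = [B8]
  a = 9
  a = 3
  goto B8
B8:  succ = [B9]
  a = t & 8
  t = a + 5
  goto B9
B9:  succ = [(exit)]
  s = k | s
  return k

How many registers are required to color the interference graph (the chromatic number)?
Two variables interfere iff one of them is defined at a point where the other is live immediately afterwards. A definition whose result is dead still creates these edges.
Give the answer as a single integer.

Answer: 5

Derivation:
def/use:
  B0 def {k,s,t} use ∅
  B1 def {a,v} use {k}
  B2 def {t} use {t,v}
  B3 def {k,t} use {v}
  B4 def {a,v} use {a,v}
  B5 def {a,k,v} use {k,v}
  B6 def {a,q} use {t}
  B7 def {a} use ∅
  B8 def {a,t} use {t}
  B9 def {s} use {k,s}

Liveness:
  live B0: ∅→{k,s,t}
  live B1: {k,s,t}→{a,k,s,t,v}
  live B2: {k,s,t,v}→{k,s,t,v}
  live B3: {a,s,v}→{a,k,s,t,v}
  live B4: {a,k,s,t,v}→{k,s,t}
  live B5: {k,s,t,v}→{k,s,t}
  live B6: {k,s,t}→{k,s}
  live B7: {k,s,t}→{k,s,t}
  live B8: {k,s,t}→{k,s}
  live B9: {k,s}→∅

Interfere edges:
  a↔{k,s,t,v}
  k↔{a,q,s,t,v}
  q↔{k,s,t}
  s↔{a,k,q,t,v}
  t↔{a,k,q,s,v}
  v↔{a,k,s,t}

Colouring:
  {a,k,s,t,v} pairwise interfere (5-clique) ⇒ χ ≥ 5
  5-colouring: R0={k}  R1={s}  R2={t}  R3={a,q}  R4={v}
  χ = 5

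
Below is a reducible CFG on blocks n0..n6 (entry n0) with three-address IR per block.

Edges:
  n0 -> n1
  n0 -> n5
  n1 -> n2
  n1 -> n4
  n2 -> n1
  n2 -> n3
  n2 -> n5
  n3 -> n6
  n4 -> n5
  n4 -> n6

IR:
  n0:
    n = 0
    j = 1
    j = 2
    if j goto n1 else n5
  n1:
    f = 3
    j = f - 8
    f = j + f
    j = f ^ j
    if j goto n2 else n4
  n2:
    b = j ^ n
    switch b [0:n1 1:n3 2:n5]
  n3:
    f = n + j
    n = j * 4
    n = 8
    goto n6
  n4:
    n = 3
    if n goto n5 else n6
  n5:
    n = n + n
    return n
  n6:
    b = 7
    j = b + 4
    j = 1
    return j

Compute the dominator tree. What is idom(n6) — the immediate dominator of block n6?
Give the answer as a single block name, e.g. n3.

Answer: n1

Analysis:
idom tree: n1←n0 n2←n1 n3←n2 n4←n1 n5←n0 n6←n1
Dom at joins:
  n1: preds {n0,n2}: {n0} ∩ {n0,n1,n2} = {n0}; idom=n0
  n5: preds {n0,n2,n4}: {n0} ∩ {n0,n1,n2} ∩ {n0,n1,n4} = {n0}; idom=n0
  n6: preds {n3,n4}: {n0,n1,n2,n3} ∩ {n0,n1,n4} = {n0,n1}; idom=n1

idom(n6) = n1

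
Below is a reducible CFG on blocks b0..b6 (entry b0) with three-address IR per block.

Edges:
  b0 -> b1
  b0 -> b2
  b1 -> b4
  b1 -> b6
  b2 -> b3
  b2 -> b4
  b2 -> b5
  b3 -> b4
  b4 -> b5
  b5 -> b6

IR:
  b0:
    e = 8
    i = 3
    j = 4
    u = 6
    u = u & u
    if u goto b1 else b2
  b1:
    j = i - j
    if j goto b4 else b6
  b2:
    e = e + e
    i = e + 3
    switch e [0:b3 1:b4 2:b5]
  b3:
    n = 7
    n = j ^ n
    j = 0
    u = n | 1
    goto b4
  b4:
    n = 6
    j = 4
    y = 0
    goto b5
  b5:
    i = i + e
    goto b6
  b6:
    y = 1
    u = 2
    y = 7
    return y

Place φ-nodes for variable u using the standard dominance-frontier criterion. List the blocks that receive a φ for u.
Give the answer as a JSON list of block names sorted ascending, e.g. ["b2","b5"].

idom tree: b1←b0 b2←b0 b3←b2 b4←b0 b5←b0 b6←b0
Join-block Dom:
  b4: preds {b1,b2,b3}: {b0,b1} ∩ {b0,b2} ∩ {b0,b2,b3} = {b0}; idom=b0
  b5: preds {b2,b4}: {b0,b2} ∩ {b0,b4} = {b0}; idom=b0
  b6: preds {b1,b5}: {b0,b1} ∩ {b0,b5} = {b0}; idom=b0

Frontier:
  b4←b1: walk b1 to b0
  b4←b2: walk b2 to b0
  b4←b3: walk b3→b2 to b0
  b5←b2: walk b2 to b0
  b5←b4: walk b4 to b0
  b6←b1: walk b1 to b0
  b6←b5: walk b5 to b0
  b0 → ∅
  b1 → {b4,b6}
  b2 → {b4,b5}
  b3 → {b4}
  b4 → {b5}
  b5 → {b6}
  b6 → ∅

φ for u: defs {b0,b3,b6}
  DF⁺ = {b4,b5,b6}

Answer: ["b4", "b5", "b6"]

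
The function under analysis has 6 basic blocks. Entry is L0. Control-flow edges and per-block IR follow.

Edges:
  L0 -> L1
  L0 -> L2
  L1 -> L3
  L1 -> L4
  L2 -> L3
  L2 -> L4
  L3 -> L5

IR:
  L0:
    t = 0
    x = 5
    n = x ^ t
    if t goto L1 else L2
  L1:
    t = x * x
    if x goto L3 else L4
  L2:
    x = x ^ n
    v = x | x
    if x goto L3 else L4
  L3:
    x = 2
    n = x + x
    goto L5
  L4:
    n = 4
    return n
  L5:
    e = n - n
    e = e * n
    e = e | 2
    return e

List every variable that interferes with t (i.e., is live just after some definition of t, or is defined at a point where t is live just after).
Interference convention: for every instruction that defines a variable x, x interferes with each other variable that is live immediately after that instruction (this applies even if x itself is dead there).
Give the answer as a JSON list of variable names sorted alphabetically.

def/use:
  L0: {n,t,x} / ∅
  L1: {t} / {x}
  L2: {v,x} / {n,x}
  L3: {n,x} / ∅
  L4: {n} / ∅
  L5: {e} / {n}

Liveness:
  L0: in=∅ out={n,x}
  L1: in={x} out=∅
  L2: in={n,x} out=∅
  L3: in=∅ out={n}
  L4: in=∅ out=∅
  L5: in={n} out=∅

Conflict graph:
  e: {n}
  n: {e,t,x}
  t: {n,x}
  v: {x}
  x: {n,t,v}

N(t) = ["n", "x"]

Answer: ["n", "x"]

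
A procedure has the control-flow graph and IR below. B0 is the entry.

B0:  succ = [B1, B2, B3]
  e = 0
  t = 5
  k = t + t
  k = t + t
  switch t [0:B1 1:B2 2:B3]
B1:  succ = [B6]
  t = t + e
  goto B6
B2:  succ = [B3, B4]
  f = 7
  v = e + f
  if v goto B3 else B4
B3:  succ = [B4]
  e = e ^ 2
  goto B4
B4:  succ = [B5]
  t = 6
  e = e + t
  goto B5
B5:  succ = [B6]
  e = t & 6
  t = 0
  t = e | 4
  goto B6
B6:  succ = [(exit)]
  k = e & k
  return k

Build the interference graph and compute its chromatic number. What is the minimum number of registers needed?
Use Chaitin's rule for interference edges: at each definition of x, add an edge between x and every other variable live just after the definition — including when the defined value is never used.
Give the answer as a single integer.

Answer: 3

Analysis:
Block summaries:
  B0 def {e,k,t} use ∅
  B1 def {t} use {e,t}
  B2 def {f,v} use {e}
  B3 def {e} use {e}
  B4 def {e,t} use {e}
  B5 def {e,t} use {t}
  B6 def {k} use {e,k}

Liveness:
  live B0: ∅→{e,k,t}
  live B1: {e,k,t}→{e,k}
  live B2: {e,k}→{e,k}
  live B3: {e,k}→{e,k}
  live B4: {e,k}→{k,t}
  live B5: {k,t}→{e,k}
  live B6: {e,k}→∅

Interfere edges:
  e↔{f,k,t,v}
  f↔{e,k}
  k↔{e,f,t,v}
  t↔{e,k}
  v↔{e,k}

Chromatic number:
  lower bound: {e,f,k} mutually conflict ⇒ χ ≥ 3
  assign e→r0 f→r2 k→r1 t→r2 v→r2 — no edge inside a register ⇒ χ ≤ 3
  χ = 3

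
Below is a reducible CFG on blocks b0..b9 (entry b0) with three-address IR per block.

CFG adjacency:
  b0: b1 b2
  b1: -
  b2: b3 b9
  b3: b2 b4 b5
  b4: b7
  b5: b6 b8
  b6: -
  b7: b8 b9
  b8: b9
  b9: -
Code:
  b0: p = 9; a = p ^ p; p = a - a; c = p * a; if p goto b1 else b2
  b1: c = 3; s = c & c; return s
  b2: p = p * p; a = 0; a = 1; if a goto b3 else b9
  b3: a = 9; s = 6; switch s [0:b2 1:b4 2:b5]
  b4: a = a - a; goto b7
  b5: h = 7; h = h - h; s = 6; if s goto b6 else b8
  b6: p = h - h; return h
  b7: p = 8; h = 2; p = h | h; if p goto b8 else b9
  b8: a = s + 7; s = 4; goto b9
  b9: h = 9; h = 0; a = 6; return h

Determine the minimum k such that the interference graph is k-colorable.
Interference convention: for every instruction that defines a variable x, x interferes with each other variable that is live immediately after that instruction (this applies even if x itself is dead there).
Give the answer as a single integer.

Answer: 4

Analysis:
Block summaries:
  b0 def {a,c,p} use ∅
  b1 def {c,s} use ∅
  b2 def {a,p} use {p}
  b3 def {a,s} use ∅
  b4 def {a} use {a}
  b5 def {h,s} use ∅
  b6 def {p} use {h}
  b7 def {h,p} use ∅
  b8 def {a,s} use {s}
  b9 def {a,h} use ∅

Liveness:
  b0 li=∅ lo={p}
  b1 li=∅ lo=∅
  b2 li={p} lo={p}
  b3 li={p} lo={a,p,s}
  b4 li={a,s} lo={s}
  b5 li=∅ lo={h,s}
  b6 li={h} lo=∅
  b7 li={s} lo={s}
  b8 li={s} lo=∅
  b9 li=∅ lo=∅

Interference:
  a — {h,p,s}
  c — {p}
  h — {a,p,s}
  p — {a,c,h,s}
  s — {a,h,p}

Chromatic number:
  {a,h,p,s} pairwise interfere (4-clique) ⇒ χ ≥ 4
  4-colouring: c0={p}  c1={a,c}  c2={h}  c3={s}
  χ = 4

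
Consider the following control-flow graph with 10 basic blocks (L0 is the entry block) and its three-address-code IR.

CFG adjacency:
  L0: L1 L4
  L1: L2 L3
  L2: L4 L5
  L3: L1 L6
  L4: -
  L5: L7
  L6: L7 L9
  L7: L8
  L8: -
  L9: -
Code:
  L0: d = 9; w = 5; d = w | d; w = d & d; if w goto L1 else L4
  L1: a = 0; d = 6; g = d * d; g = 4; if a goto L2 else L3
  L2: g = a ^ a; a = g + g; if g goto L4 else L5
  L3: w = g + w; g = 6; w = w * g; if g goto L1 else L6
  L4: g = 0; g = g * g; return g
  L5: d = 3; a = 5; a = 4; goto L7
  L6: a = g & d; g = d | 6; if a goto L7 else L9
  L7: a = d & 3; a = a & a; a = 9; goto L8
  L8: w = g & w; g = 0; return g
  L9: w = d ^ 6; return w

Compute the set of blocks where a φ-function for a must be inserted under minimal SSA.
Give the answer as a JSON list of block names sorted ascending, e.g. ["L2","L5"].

Answer: ["L1", "L4", "L7"]

Working:
idom tree: L1←L0 L2←L1 L3←L1 L4←L0 L5←L2 L6←L3 L7←L1 L8←L7 L9←L6
Dom∩ at merges:
  L1: preds {L0,L3}: {L0} ∩ {L0,L1,L3} = {L0}; idom=L0
  L4: preds {L0,L2}: {L0} ∩ {L0,L1,L2} = {L0}; idom=L0
  L7: preds {L5,L6}: {L0,L1,L2,L5} ∩ {L0,L1,L3,L6} = {L0,L1}; idom=L1

DF walk-up:
  L1←L0: walk · to L0
  L1←L3: walk L3→L1 to L0
  L4←L0: walk · to L0
  L4←L2: walk L2→L1 to L0
  L7←L5: walk L5→L2 to L1
  L7←L6: walk L6→L3 to L1
  DF(L0)=∅
  DF(L1)={L1,L4}
  DF(L2)={L4,L7}
  DF(L3)={L1,L7}
  DF(L4)=∅
  DF(L5)={L7}
  DF(L6)={L7}
  DF(L7)=∅
  DF(L8)=∅
  DF(L9)=∅

φ for a: defs {L1,L2,L5,L6,L7}
  DF⁺ = {L1,L4,L7}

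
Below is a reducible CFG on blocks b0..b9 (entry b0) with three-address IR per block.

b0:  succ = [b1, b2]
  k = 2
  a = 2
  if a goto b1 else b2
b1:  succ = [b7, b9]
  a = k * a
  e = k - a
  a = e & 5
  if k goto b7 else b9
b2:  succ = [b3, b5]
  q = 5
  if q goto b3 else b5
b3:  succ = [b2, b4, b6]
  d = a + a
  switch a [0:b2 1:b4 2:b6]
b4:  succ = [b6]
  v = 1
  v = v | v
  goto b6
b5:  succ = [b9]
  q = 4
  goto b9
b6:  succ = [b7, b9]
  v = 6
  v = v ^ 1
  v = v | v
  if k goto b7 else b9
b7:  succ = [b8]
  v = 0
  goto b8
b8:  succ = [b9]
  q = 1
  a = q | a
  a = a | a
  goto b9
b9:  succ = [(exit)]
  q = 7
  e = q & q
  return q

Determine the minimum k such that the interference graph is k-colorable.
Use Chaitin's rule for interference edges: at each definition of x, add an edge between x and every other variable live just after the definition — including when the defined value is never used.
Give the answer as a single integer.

Per-block:
  b0: def={a,k} ue=∅
  b1: def={a,e} ue={a,k}
  b2: def={q} ue=∅
  b3: def={d} ue={a}
  b4: def={v} ue=∅
  b5: def={q} ue=∅
  b6: def={v} ue={k}
  b7: def={v} ue=∅
  b8: def={a,q} ue={a}
  b9: def={e,q} ue=∅

Backward fixpoint:
  b0 li=∅ lo={a,k}
  b1 li={a,k} lo={a}
  b2 li={a,k} lo={a,k}
  b3 li={a,k} lo={a,k}
  b4 li={a,k} lo={a,k}
  b5 li=∅ lo=∅
  b6 li={a,k} lo={a}
  b7 li={a} lo={a}
  b8 li={a} lo=∅
  b9 li=∅ lo=∅

Conflict graph:
  a: {d,k,q,v}
  d: {a,k}
  e: {k,q}
  k: {a,d,e,q,v}
  q: {a,e,k}
  v: {a,k}

Registers:
  clique {a,d,k} ⇒ need ≥ 3
  3-colouring: c0={k}  c1={a,e}  c2={d,q,v}
  χ = 3

Answer: 3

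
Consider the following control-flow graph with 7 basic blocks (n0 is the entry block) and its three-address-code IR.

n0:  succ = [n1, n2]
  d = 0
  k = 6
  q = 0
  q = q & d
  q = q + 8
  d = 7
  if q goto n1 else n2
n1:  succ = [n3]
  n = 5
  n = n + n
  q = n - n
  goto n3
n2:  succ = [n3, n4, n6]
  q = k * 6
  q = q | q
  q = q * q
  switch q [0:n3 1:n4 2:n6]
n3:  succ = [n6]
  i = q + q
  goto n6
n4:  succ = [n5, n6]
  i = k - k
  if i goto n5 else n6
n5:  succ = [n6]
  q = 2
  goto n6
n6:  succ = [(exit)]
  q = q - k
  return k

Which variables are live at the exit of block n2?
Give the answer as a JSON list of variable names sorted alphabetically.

Per-block:
  n0 def {d,k,q} use ∅
  n1 def {n,q} use ∅
  n2 def {q} use {k}
  n3 def {i} use {q}
  n4 def {i} use {k}
  n5 def {q} use ∅
  n6 def {q} use {k,q}

Liveness:
  live n0: ∅→{k}
  live n1: {k}→{k,q}
  live n2: {k}→{k,q}
  live n3: {k,q}→{k,q}
  live n4: {k,q}→{k,q}
  live n5: {k}→{k,q}
  live n6: {k,q}→∅

live-out(n2) = ["k", "q"]

Answer: ["k", "q"]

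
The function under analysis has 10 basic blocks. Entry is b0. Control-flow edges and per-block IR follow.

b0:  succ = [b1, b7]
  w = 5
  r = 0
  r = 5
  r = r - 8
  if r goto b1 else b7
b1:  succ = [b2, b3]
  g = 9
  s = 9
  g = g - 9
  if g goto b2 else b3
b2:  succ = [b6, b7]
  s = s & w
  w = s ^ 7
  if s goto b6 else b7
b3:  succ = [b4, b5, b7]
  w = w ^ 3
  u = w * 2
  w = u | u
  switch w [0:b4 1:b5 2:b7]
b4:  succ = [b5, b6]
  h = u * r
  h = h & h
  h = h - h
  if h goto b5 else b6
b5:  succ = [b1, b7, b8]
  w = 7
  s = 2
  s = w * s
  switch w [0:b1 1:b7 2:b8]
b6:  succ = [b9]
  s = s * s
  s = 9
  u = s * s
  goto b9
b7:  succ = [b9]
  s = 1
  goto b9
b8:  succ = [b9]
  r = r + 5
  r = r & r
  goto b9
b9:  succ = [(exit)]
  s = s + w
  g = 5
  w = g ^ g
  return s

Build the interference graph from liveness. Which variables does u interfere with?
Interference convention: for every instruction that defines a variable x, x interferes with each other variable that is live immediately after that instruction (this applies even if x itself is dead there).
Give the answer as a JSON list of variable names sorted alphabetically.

Answer: ["r", "s", "w"]

Working:
def/use:
  b0 def {r,w} use ∅
  b1 def {g,s} use ∅
  b2 def {s,w} use {s,w}
  b3 def {u,w} use {w}
  b4 def {h} use {r,u}
  b5 def {s,w} use ∅
  b6 def {s,u} use {s}
  b7 def {s} use ∅
  b8 def {r} use {r}
  b9 def {g,s,w} use {s,w}

Liveness:
  b0 li=∅ lo={r,w}
  b1 li={r,w} lo={r,s,w}
  b2 li={s,w} lo={s,w}
  b3 li={r,s,w} lo={r,s,u,w}
  b4 li={r,s,u,w} lo={r,s,w}
  b5 li={r} lo={r,s,w}
  b6 li={s,w} lo={s,w}
  b7 li={w} lo={s,w}
  b8 li={r,s,w} lo={s,w}
  b9 li={s,w} lo=∅

Interference:
  g↔{r,s,w}
  h↔{r,s,w}
  r↔{g,h,s,u,w}
  s↔{g,h,r,u,w}
  u↔{r,s,w}
  w↔{g,h,r,s,u}

N(u) = ["r", "s", "w"]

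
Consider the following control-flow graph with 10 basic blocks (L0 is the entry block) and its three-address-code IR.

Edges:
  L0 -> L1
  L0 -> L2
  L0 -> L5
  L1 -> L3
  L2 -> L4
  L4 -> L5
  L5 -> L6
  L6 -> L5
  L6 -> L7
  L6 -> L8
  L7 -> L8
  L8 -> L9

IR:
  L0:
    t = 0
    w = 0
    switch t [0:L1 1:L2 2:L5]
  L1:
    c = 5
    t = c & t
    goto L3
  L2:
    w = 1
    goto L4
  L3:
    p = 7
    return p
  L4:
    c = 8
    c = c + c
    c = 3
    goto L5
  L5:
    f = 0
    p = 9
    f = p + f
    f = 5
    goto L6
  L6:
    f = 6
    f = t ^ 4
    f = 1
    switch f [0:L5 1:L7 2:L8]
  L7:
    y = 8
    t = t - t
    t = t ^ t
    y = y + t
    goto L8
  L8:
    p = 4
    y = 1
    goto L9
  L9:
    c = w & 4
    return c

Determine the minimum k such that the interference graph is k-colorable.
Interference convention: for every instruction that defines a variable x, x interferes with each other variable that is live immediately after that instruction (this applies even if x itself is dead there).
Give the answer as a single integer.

Answer: 4

Working:
Block summaries:
  L0 def {t,w} use ∅
  L1 def {c,t} use {t}
  L2 def {w} use ∅
  L3 def {p} use ∅
  L4 def {c} use ∅
  L5 def {f,p} use ∅
  L6 def {f} use {t}
  L7 def {t,y} use {t}
  L8 def {p,y} use ∅
  L9 def {c} use {w}

Liveness:
  L0 li=∅ lo={t,w}
  L1 li={t} lo=∅
  L2 li={t} lo={t,w}
  L3 li=∅ lo=∅
  L4 li={t,w} lo={t,w}
  L5 li={t,w} lo={t,w}
  L6 li={t,w} lo={t,w}
  L7 li={t,w} lo={w}
  L8 li={w} lo={w}
  L9 li={w} lo=∅

Interfere edges:
  c: {t,w}
  f: {p,t,w}
  p: {f,t,w}
  t: {c,f,p,w,y}
  w: {c,f,p,t,y}
  y: {t,w}

Colouring:
  clique {f,p,t,w} ⇒ need ≥ 4
  assign c→r2 f→r2 p→r3 t→r0 w→r1 y→r2 — no edge inside a register ⇒ χ ≤ 4
  χ = 4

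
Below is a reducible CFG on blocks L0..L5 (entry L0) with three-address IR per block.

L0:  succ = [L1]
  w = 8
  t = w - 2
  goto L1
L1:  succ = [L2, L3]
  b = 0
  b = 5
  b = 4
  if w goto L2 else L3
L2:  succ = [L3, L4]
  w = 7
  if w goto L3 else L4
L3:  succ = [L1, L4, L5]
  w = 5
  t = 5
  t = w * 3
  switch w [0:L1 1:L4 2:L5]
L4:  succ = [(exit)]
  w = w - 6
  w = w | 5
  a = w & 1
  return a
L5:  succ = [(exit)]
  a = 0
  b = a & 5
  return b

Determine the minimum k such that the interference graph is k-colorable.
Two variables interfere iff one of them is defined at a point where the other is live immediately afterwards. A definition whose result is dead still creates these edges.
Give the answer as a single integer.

Answer: 2

Analysis:
def/use:
  L0 def {t,w} use ∅
  L1 def {b} use {w}
  L2 def {w} use ∅
  L3 def {t,w} use ∅
  L4 def {a,w} use {w}
  L5 def {a,b} use ∅

Liveness:
  L0: in=∅ out={w}
  L1: in={w} out=∅
  L2: in=∅ out={w}
  L3: in=∅ out={w}
  L4: in={w} out=∅
  L5: in=∅ out=∅

Conflict graph:
  a: ∅
  b: {w}
  t: {w}
  w: {b,t}

Colouring:
  clique {b,w} ⇒ need ≥ 2
  2-colouring: r0={a,w}  r1={b,t}
  χ = 2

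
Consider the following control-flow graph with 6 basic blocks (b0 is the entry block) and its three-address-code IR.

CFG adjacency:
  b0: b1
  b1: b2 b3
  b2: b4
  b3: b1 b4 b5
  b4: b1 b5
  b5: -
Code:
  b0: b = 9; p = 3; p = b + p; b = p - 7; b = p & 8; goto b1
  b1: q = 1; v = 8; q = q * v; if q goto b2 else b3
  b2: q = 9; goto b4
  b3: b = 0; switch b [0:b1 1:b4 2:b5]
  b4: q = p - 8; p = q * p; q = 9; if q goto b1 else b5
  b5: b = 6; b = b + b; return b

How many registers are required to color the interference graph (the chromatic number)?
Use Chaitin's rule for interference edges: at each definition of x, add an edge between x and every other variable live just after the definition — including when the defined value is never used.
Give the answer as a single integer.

Block summaries:
  b0 def {b,p} use ∅
  b1 def {q,v} use ∅
  b2 def {q} use ∅
  b3 def {b} use ∅
  b4 def {p,q} use {p}
  b5 def {b} use ∅

Live sets:
  b0: in=∅ out={p}
  b1: in={p} out={p}
  b2: in={p} out={p}
  b3: in={p} out={p}
  b4: in={p} out={p}
  b5: in=∅ out=∅

Conflict graph:
  b↔{p}
  p↔{b,q,v}
  q↔{p,v}
  v↔{p,q}

Colouring:
  clique {p,q,v} ⇒ need ≥ 3
  3-colouring: r0={p}  r1={b,q}  r2={v}
  χ = 3

Answer: 3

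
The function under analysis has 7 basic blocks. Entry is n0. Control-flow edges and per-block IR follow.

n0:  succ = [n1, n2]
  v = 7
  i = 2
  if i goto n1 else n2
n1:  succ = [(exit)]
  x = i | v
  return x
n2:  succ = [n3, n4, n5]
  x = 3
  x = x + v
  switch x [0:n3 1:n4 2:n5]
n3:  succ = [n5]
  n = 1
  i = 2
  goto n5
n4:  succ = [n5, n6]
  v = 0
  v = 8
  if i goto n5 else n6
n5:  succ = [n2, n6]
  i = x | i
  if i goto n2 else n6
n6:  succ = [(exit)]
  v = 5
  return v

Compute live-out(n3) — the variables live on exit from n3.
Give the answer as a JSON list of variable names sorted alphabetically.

def/use:
  n0: def={i,v} ue=∅
  n1: def={x} ue={i,v}
  n2: def={x} ue={v}
  n3: def={i,n} ue=∅
  n4: def={v} ue={i}
  n5: def={i} ue={i,x}
  n6: def={v} ue=∅

Live sets:
  n0 li=∅ lo={i,v}
  n1 li={i,v} lo=∅
  n2 li={i,v} lo={i,v,x}
  n3 li={v,x} lo={i,v,x}
  n4 li={i,x} lo={i,v,x}
  n5 li={i,v,x} lo={i,v}
  n6 li=∅ lo=∅

live-out(n3) = ["i", "v", "x"]

Answer: ["i", "v", "x"]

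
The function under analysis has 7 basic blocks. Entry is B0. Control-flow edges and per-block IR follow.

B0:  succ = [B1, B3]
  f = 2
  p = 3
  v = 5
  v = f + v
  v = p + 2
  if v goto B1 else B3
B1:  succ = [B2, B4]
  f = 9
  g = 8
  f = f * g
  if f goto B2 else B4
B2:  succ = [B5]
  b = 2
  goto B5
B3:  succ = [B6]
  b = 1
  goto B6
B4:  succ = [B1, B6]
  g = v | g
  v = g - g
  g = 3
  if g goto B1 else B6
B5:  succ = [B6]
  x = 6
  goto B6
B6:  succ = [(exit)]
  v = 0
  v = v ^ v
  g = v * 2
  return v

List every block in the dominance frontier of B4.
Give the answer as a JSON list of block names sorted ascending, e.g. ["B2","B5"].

Answer: ["B1", "B6"]

Working:
idom tree: B1←B0 B2←B1 B3←B0 B4←B1 B5←B2 B6←B0
Dom∩ at merges:
  B1: preds {B0,B4}: {B0} ∩ {B0,B1,B4} = {B0}; idom=B0
  B6: preds {B3,B4,B5}: {B0,B3} ∩ {B0,B1,B4} ∩ {B0,B1,B2,B5} = {B0}; idom=B0

DF walk-up:
  join B1 pred B0: · stop@B0
  join B1 pred B4: B4→B1 stop@B0
  join B6 pred B3: B3 stop@B0
  join B6 pred B4: B4→B1 stop@B0
  join B6 pred B5: B5→B2→B1 stop@B0
  B0 → ∅
  B1 → {B1,B6}
  B2 → {B6}
  B3 → {B6}
  B4 → {B1,B6}
  B5 → {B6}
  B6 → ∅

DF(B4) = ["B1", "B6"]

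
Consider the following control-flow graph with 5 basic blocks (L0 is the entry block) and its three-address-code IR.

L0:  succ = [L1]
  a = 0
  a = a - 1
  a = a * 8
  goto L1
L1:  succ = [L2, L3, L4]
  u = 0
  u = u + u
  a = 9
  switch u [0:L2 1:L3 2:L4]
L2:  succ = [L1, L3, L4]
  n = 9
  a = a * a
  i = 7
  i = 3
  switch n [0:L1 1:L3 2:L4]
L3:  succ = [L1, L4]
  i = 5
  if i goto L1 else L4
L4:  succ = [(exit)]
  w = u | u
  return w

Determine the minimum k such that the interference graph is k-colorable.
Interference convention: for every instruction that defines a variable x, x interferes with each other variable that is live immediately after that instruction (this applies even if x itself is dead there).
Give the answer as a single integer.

Answer: 3

Analysis:
Block summaries:
  L0 def {a} use ∅
  L1 def {a,u} use ∅
  L2 def {a,i,n} use {a}
  L3 def {i} use ∅
  L4 def {w} use {u}

Liveness:
  L0: in=∅ out=∅
  L1: in=∅ out={a,u}
  L2: in={a,u} out={u}
  L3: in={u} out={u}
  L4: in={u} out=∅

Interfere edges:
  a: {n,u}
  i: {n,u}
  n: {a,i,u}
  u: {a,i,n}
  w: ∅

Chromatic number:
  lower bound: {a,n,u} mutually conflict ⇒ χ ≥ 3
  assign a→R2 i→R2 n→R0 u→R1 w→R0 — no edge inside a register ⇒ χ ≤ 3
  χ = 3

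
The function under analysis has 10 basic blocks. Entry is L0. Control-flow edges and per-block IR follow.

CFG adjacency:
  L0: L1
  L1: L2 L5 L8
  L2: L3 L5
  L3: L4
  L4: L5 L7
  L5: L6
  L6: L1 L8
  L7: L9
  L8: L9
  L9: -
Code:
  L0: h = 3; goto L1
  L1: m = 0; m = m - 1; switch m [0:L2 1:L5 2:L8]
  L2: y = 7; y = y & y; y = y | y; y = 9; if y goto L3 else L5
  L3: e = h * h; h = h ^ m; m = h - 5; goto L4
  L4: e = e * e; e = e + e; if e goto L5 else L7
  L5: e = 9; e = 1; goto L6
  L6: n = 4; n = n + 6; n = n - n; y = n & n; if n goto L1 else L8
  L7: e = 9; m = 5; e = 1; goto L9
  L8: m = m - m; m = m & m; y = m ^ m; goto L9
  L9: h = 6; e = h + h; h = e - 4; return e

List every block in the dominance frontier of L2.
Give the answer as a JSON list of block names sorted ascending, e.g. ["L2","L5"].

Answer: ["L5", "L9"]

Analysis:
idom tree: L1←L0 L2←L1 L3←L2 L4←L3 L5←L1 L6←L5 L7←L4 L8←L1 L9←L1
Dom∩ at merges:
  L1: preds {L0,L6}: {L0} ∩ {L0,L1,L5,L6} = {L0}; idom=L0
  L5: preds {L1,L2,L4}: {L0,L1} ∩ {L0,L1,L2} ∩ {L0,L1,L2,L3,L4} = {L0,L1}; idom=L1
  L8: preds {L1,L6}: {L0,L1} ∩ {L0,L1,L5,L6} = {L0,L1}; idom=L1
  L9: preds {L7,L8}: {L0,L1,L2,L3,L4,L7} ∩ {L0,L1,L8} = {L0,L1}; idom=L1

DF derivation:
  join L1 pred L0: · stop@L0
  join L1 pred L6: L6→L5→L1 stop@L0
  join L5 pred L1: · stop@L1
  join L5 pred L2: L2 stop@L1
  join L5 pred L4: L4→L3→L2 stop@L1
  join L8 pred L1: · stop@L1
  join L8 pred L6: L6→L5 stop@L1
  join L9 pred L7: L7→L4→L3→L2 stop@L1
  join L9 pred L8: L8 stop@L1
  L0: DF=∅
  L1: DF={L1}
  L2: DF={L5,L9}
  L3: DF={L5,L9}
  L4: DF={L5,L9}
  L5: DF={L1,L8}
  L6: DF={L1,L8}
  L7: DF={L9}
  L8: DF={L9}
  L9: DF=∅

DF(L2) = ["L5", "L9"]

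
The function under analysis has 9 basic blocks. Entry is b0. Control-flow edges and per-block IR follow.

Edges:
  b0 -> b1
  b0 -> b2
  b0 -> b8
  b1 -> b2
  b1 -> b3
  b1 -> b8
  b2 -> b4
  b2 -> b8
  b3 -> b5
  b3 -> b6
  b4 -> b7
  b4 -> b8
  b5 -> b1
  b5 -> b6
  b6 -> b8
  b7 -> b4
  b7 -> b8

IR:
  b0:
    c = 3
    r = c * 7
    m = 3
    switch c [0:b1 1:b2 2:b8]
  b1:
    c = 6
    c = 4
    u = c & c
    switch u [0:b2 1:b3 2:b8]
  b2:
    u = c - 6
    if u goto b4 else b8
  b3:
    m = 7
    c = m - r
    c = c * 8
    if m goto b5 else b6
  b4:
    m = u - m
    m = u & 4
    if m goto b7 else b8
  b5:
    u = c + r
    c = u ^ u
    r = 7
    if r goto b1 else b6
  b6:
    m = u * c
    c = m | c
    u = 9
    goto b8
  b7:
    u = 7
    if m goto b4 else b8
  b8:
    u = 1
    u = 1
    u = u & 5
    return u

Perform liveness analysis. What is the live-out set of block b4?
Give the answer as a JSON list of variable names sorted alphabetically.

Answer: ["m"]

Analysis:
Per-block:
  b0 def {c,m,r} use ∅
  b1 def {c,u} use ∅
  b2 def {u} use {c}
  b3 def {c,m} use {r}
  b4 def {m} use {m,u}
  b5 def {c,r,u} use {c,r}
  b6 def {c,m,u} use {c,u}
  b7 def {u} use {m}
  b8 def {u} use ∅

Live sets:
  live b0: ∅→{c,m,r}
  live b1: {m,r}→{c,m,r,u}
  live b2: {c,m}→{m,u}
  live b3: {r,u}→{c,m,r,u}
  live b4: {m,u}→{m}
  live b5: {c,m,r}→{c,m,r,u}
  live b6: {c,u}→∅
  live b7: {m}→{m,u}
  live b8: ∅→∅

live-out(b4) = ["m"]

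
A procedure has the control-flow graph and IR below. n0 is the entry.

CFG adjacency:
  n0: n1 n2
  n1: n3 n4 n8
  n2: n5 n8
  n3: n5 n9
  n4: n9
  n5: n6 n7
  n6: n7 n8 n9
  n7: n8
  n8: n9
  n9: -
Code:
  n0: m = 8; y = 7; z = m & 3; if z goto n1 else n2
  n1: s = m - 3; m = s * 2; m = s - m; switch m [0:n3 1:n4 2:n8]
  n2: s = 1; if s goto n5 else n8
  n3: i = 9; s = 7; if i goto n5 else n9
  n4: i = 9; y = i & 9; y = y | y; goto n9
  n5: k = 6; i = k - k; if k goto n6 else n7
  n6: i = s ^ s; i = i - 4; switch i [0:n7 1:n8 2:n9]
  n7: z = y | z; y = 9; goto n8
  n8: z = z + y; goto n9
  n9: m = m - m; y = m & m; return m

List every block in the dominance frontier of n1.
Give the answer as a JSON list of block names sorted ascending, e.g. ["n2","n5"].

idom tree: n1←n0 n2←n0 n3←n1 n4←n1 n5←n0 n6←n5 n7←n5 n8←n0 n9←n0
Dom∩ at merges:
  n5: preds {n2,n3}: {n0,n2} ∩ {n0,n1,n3} = {n0}; idom=n0
  n7: preds {n5,n6}: {n0,n5} ∩ {n0,n5,n6} = {n0,n5}; idom=n5
  n8: preds {n1,n2,n6,n7}: {n0,n1} ∩ {n0,n2} ∩ {n0,n5,n6} ∩ {n0,n5,n7} = {n0}; idom=n0
  n9: preds {n3,n4,n6,n8}: {n0,n1,n3} ∩ {n0,n1,n4} ∩ {n0,n5,n6} ∩ {n0,n8} = {n0}; idom=n0

Frontier:
  n5←n2: walk n2 to n0
  n5←n3: walk n3→n1 to n0
  n7←n5: walk · to n5
  n7←n6: walk n6 to n5
  n8←n1: walk n1 to n0
  n8←n2: walk n2 to n0
  n8←n6: walk n6→n5 to n0
  n8←n7: walk n7→n5 to n0
  n9←n3: walk n3→n1 to n0
  n9←n4: walk n4→n1 to n0
  n9←n6: walk n6→n5 to n0
  n9←n8: walk n8 to n0
  n0: DF=∅
  n1: DF={n5,n8,n9}
  n2: DF={n5,n8}
  n3: DF={n5,n9}
  n4: DF={n9}
  n5: DF={n8,n9}
  n6: DF={n7,n8,n9}
  n7: DF={n8}
  n8: DF={n9}
  n9: DF=∅

DF(n1) = ["n5", "n8", "n9"]

Answer: ["n5", "n8", "n9"]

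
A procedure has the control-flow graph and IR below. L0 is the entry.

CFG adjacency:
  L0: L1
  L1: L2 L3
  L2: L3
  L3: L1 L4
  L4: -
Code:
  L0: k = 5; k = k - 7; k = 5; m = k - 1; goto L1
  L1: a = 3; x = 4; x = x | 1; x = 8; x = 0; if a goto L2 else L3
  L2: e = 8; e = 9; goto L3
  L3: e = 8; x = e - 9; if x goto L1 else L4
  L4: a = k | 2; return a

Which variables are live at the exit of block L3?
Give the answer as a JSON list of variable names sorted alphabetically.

Block summaries:
  L0: {k,m} / ∅
  L1: {a,x} / ∅
  L2: {e} / ∅
  L3: {e,x} / ∅
  L4: {a} / {k}

Backward fixpoint:
  L0 li=∅ lo={k}
  L1 li={k} lo={k}
  L2 li={k} lo={k}
  L3 li={k} lo={k}
  L4 li={k} lo=∅

live-out(L3) = ["k"]

Answer: ["k"]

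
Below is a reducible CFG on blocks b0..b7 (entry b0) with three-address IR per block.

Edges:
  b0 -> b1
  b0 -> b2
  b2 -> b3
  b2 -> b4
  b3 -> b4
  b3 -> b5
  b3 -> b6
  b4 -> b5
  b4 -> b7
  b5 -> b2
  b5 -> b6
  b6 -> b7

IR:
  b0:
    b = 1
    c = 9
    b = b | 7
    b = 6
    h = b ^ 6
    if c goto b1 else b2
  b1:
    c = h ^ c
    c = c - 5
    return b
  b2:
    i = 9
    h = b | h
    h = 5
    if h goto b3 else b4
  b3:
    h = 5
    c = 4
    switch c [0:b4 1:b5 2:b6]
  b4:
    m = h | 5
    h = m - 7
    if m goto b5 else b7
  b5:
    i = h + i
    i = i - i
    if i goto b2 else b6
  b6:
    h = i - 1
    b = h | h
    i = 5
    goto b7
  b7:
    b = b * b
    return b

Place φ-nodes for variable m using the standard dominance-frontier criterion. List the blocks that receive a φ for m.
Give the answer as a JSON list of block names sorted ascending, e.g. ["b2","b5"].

idom tree: b1←b0 b2←b0 b3←b2 b4←b2 b5←b2 b6←b2 b7←b2
Join-block Dom:
  b2: preds {b0,b5}: {b0} ∩ {b0,b2,b5} = {b0}; idom=b0
  b4: preds {b2,b3}: {b0,b2} ∩ {b0,b2,b3} = {b0,b2}; idom=b2
  b5: preds {b3,b4}: {b0,b2,b3} ∩ {b0,b2,b4} = {b0,b2}; idom=b2
  b6: preds {b3,b5}: {b0,b2,b3} ∩ {b0,b2,b5} = {b0,b2}; idom=b2
  b7: preds {b4,b6}: {b0,b2,b4} ∩ {b0,b2,b6} = {b0,b2}; idom=b2

DF walk-up:
  b2←b0: walk · to b0
  b2←b5: walk b5→b2 to b0
  b4←b2: walk · to b2
  b4←b3: walk b3 to b2
  b5←b3: walk b3 to b2
  b5←b4: walk b4 to b2
  b6←b3: walk b3 to b2
  b6←b5: walk b5 to b2
  b7←b4: walk b4 to b2
  b7←b6: walk b6 to b2
  DF(b0)=∅
  DF(b1)=∅
  DF(b2)={b2}
  DF(b3)={b4,b5,b6}
  DF(b4)={b5,b7}
  DF(b5)={b2,b6}
  DF(b6)={b7}
  DF(b7)=∅

φ for m: defs {b4}
  DF⁺ = {b2,b5,b6,b7}

Answer: ["b2", "b5", "b6", "b7"]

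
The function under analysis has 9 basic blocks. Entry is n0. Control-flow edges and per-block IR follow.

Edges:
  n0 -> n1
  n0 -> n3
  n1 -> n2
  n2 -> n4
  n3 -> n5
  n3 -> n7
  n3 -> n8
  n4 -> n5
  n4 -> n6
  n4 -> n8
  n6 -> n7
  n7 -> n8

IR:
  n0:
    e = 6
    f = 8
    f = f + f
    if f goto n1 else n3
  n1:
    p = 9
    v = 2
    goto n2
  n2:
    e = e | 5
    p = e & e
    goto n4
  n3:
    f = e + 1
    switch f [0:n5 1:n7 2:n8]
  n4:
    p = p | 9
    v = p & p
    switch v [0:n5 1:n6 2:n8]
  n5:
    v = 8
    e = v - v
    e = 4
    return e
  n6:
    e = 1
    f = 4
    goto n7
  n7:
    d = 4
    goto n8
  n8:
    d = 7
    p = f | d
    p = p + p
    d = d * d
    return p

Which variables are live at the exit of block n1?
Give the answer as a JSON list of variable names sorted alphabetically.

def/use:
  n0: def={e,f} ue=∅
  n1: def={p,v} ue=∅
  n2: def={e,p} ue={e}
  n3: def={f} ue={e}
  n4: def={p,v} ue={p}
  n5: def={e,v} ue=∅
  n6: def={e,f} ue=∅
  n7: def={d} ue=∅
  n8: def={d,p} ue={f}

Backward fixpoint:
  live n0: ∅→{e,f}
  live n1: {e,f}→{e,f}
  live n2: {e,f}→{f,p}
  live n3: {e}→{f}
  live n4: {f,p}→{f}
  live n5: ∅→∅
  live n6: ∅→{f}
  live n7: {f}→{f}
  live n8: {f}→∅

live-out(n1) = ["e", "f"]

Answer: ["e", "f"]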